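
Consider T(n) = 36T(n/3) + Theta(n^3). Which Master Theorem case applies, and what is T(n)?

Master Theorem for T(n) = 36T(n/3) + O(n^3):

a = 36, b = 3, c = 3
log_b(a) = log_3(36) = 3.2619

Case 1: c = 3 < log_3(36) = 3.2619
T(n) = O(n^(log_3 36))

For T(n) = 36T(n/3) + O(n^3): log_3(36) = 3.2619. This is Case 1 of the Master Theorem (c < log_b(a), work dominated by leaves), giving O(n^(log_3 36)).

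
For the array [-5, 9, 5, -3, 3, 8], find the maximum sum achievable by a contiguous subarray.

Using Kadane's algorithm on [-5, 9, 5, -3, 3, 8]:

Scanning through the array:
Position 1 (value 9): max_ending_here = 9, max_so_far = 9
Position 2 (value 5): max_ending_here = 14, max_so_far = 14
Position 3 (value -3): max_ending_here = 11, max_so_far = 14
Position 4 (value 3): max_ending_here = 14, max_so_far = 14
Position 5 (value 8): max_ending_here = 22, max_so_far = 22

Maximum subarray: [9, 5, -3, 3, 8]
Maximum sum: 22

The maximum subarray is [9, 5, -3, 3, 8] with sum 22. This subarray runs from index 1 to index 5.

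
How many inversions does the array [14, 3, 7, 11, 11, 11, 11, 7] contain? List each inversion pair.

Finding inversions in [14, 3, 7, 11, 11, 11, 11, 7]:

(0, 1): arr[0]=14 > arr[1]=3
(0, 2): arr[0]=14 > arr[2]=7
(0, 3): arr[0]=14 > arr[3]=11
(0, 4): arr[0]=14 > arr[4]=11
(0, 5): arr[0]=14 > arr[5]=11
(0, 6): arr[0]=14 > arr[6]=11
(0, 7): arr[0]=14 > arr[7]=7
(3, 7): arr[3]=11 > arr[7]=7
(4, 7): arr[4]=11 > arr[7]=7
(5, 7): arr[5]=11 > arr[7]=7
(6, 7): arr[6]=11 > arr[7]=7

Total inversions: 11

The array has 11 inversion(s): (0,1), (0,2), (0,3), (0,4), (0,5), (0,6), (0,7), (3,7), (4,7), (5,7), (6,7). Each pair (i,j) satisfies i < j and arr[i] > arr[j].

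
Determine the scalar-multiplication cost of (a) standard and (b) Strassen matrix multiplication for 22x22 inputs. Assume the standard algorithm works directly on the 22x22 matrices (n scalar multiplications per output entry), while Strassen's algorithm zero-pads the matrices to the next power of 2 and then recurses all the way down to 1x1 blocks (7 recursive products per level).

Matrix multiplication for 22x22 matrices:

Strassen's algorithm requires power-of-2 dimensions. Pad 22x22 to 32x32 (next power of 2).

Standard algorithm: 22^3 = 10648 multiplications
Strassen's algorithm: 7^(log2(32)) = 7^5 = 16807 multiplications
Difference: 10648 - 16807 = -6159 (Strassen uses MORE here due to padding overhead — for small or just-over-power-of-2 n, padding can outweigh the per-level savings)

Standard: 10648 multiplications (22^3). Strassen: 16807 multiplications (7^5, after padding to 32x32). Strassen reduces 8 recursive multiplications to 7 at each level.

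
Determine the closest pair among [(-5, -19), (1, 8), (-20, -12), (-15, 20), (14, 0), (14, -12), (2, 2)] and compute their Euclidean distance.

Computing all pairwise distances among 7 points:

d((-5, -19), (1, 8)) = 27.6586
d((-5, -19), (-20, -12)) = 16.5529
d((-5, -19), (-15, 20)) = 40.2616
d((-5, -19), (14, 0)) = 26.8701
d((-5, -19), (14, -12)) = 20.2485
d((-5, -19), (2, 2)) = 22.1359
d((1, 8), (-20, -12)) = 29.0
d((1, 8), (-15, 20)) = 20.0
d((1, 8), (14, 0)) = 15.2643
d((1, 8), (14, -12)) = 23.8537
d((1, 8), (2, 2)) = 6.0828 <-- minimum
d((-20, -12), (-15, 20)) = 32.3883
d((-20, -12), (14, 0)) = 36.0555
d((-20, -12), (14, -12)) = 34.0
d((-20, -12), (2, 2)) = 26.0768
d((-15, 20), (14, 0)) = 35.2278
d((-15, 20), (14, -12)) = 43.1856
d((-15, 20), (2, 2)) = 24.7588
d((14, 0), (14, -12)) = 12.0
d((14, 0), (2, 2)) = 12.1655
d((14, -12), (2, 2)) = 18.4391

Closest pair: (1, 8) and (2, 2) with distance 6.0828

The closest pair is (1, 8) and (2, 2) with Euclidean distance 6.0828. For 7 points, brute-force pairwise comparison is shown above. For large n, the divide-and-conquer algorithm (sort by x, recurse on halves, check the dividing strip) achieves O(n log n).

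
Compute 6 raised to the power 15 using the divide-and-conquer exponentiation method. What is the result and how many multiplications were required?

Computing 6^15 by squaring (build up from 6^1; each line after the first costs one multiplication):

6^1 = 6
6^2 = (6^1)^2 = 6^2 = 36
6^3 = 6 * 6^2 = 6 * 36 = 216
6^6 = (6^3)^2 = 216^2 = 46656
6^7 = 6 * 6^6 = 6 * 46656 = 279936
6^14 = (6^7)^2 = 279936^2 = 78364164096
6^15 = 6 * 6^14 = 6 * 78364164096 = 470184984576

Result: 470184984576
Multiplications needed: 6 (6 lines after 6^1)

6^15 = 470184984576. Using exponentiation by squaring, this requires 6 multiplications. The key idea: if the exponent is even, square the half-power; if odd, multiply by the base once.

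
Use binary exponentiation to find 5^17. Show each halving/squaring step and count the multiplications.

Computing 5^17 by squaring (build up from 5^1; each line after the first costs one multiplication):

5^1 = 5
5^2 = (5^1)^2 = 5^2 = 25
5^4 = (5^2)^2 = 25^2 = 625
5^8 = (5^4)^2 = 625^2 = 390625
5^16 = (5^8)^2 = 390625^2 = 152587890625
5^17 = 5 * 5^16 = 5 * 152587890625 = 762939453125

Result: 762939453125
Multiplications needed: 5 (5 lines after 5^1)

5^17 = 762939453125. Using exponentiation by squaring, this requires 5 multiplications. The key idea: if the exponent is even, square the half-power; if odd, multiply by the base once.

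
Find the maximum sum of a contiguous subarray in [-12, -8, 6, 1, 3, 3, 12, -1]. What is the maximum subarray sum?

Using Kadane's algorithm on [-12, -8, 6, 1, 3, 3, 12, -1]:

Scanning through the array:
Position 1 (value -8): max_ending_here = -8, max_so_far = -8
Position 2 (value 6): max_ending_here = 6, max_so_far = 6
Position 3 (value 1): max_ending_here = 7, max_so_far = 7
Position 4 (value 3): max_ending_here = 10, max_so_far = 10
Position 5 (value 3): max_ending_here = 13, max_so_far = 13
Position 6 (value 12): max_ending_here = 25, max_so_far = 25
Position 7 (value -1): max_ending_here = 24, max_so_far = 25

Maximum subarray: [6, 1, 3, 3, 12]
Maximum sum: 25

The maximum subarray is [6, 1, 3, 3, 12] with sum 25. This subarray runs from index 2 to index 6.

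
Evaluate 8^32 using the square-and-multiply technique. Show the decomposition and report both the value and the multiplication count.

Computing 8^32 by squaring (build up from 8^1; each line after the first costs one multiplication):

8^1 = 8
8^2 = (8^1)^2 = 8^2 = 64
8^4 = (8^2)^2 = 64^2 = 4096
8^8 = (8^4)^2 = 4096^2 = 16777216
8^16 = (8^8)^2 = 16777216^2 = 281474976710656
8^32 = (8^16)^2 = 281474976710656^2 = 79228162514264337593543950336

Result: 79228162514264337593543950336
Multiplications needed: 5 (5 lines after 8^1)

8^32 = 79228162514264337593543950336. Using exponentiation by squaring, this requires 5 multiplications. The key idea: if the exponent is even, square the half-power; if odd, multiply by the base once.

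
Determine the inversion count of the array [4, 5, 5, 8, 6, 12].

Finding inversions in [4, 5, 5, 8, 6, 12]:

(3, 4): arr[3]=8 > arr[4]=6

Total inversions: 1

The array has 1 inversion(s): (3,4). Each pair (i,j) satisfies i < j and arr[i] > arr[j].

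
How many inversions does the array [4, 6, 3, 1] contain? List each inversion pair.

Finding inversions in [4, 6, 3, 1]:

(0, 2): arr[0]=4 > arr[2]=3
(0, 3): arr[0]=4 > arr[3]=1
(1, 2): arr[1]=6 > arr[2]=3
(1, 3): arr[1]=6 > arr[3]=1
(2, 3): arr[2]=3 > arr[3]=1

Total inversions: 5

The array has 5 inversion(s): (0,2), (0,3), (1,2), (1,3), (2,3). Each pair (i,j) satisfies i < j and arr[i] > arr[j].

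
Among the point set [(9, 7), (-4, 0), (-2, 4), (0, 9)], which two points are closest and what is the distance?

Computing all pairwise distances among 4 points:

d((9, 7), (-4, 0)) = 14.7648
d((9, 7), (-2, 4)) = 11.4018
d((9, 7), (0, 9)) = 9.2195
d((-4, 0), (-2, 4)) = 4.4721 <-- minimum
d((-4, 0), (0, 9)) = 9.8489
d((-2, 4), (0, 9)) = 5.3852

Closest pair: (-4, 0) and (-2, 4) with distance 4.4721

The closest pair is (-4, 0) and (-2, 4) with Euclidean distance 4.4721. For 4 points, brute-force pairwise comparison is shown above. For large n, the divide-and-conquer algorithm (sort by x, recurse on halves, check the dividing strip) achieves O(n log n).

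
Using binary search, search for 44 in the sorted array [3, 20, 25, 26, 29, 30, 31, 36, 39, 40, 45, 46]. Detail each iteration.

Binary search for 44 in [3, 20, 25, 26, 29, 30, 31, 36, 39, 40, 45, 46]:

lo=0, hi=11, mid=5, arr[mid]=30 -> 30 < 44, search right half
lo=6, hi=11, mid=8, arr[mid]=39 -> 39 < 44, search right half
lo=9, hi=11, mid=10, arr[mid]=45 -> 45 > 44, search left half
lo=9, hi=9, mid=9, arr[mid]=40 -> 40 < 44, search right half
lo=10 > hi=9, target 44 not found

Binary search determines that 44 is not in the array after 4 comparisons. The search space was exhausted without finding the target.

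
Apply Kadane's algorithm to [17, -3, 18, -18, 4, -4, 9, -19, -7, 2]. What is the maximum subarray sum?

Using Kadane's algorithm on [17, -3, 18, -18, 4, -4, 9, -19, -7, 2]:

Scanning through the array:
Position 1 (value -3): max_ending_here = 14, max_so_far = 17
Position 2 (value 18): max_ending_here = 32, max_so_far = 32
Position 3 (value -18): max_ending_here = 14, max_so_far = 32
Position 4 (value 4): max_ending_here = 18, max_so_far = 32
Position 5 (value -4): max_ending_here = 14, max_so_far = 32
Position 6 (value 9): max_ending_here = 23, max_so_far = 32
Position 7 (value -19): max_ending_here = 4, max_so_far = 32
Position 8 (value -7): max_ending_here = -3, max_so_far = 32
Position 9 (value 2): max_ending_here = 2, max_so_far = 32

Maximum subarray: [17, -3, 18]
Maximum sum: 32

The maximum subarray is [17, -3, 18] with sum 32. This subarray runs from index 0 to index 2.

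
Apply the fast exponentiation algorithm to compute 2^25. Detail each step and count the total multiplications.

Computing 2^25 by squaring (build up from 2^1; each line after the first costs one multiplication):

2^1 = 2
2^2 = (2^1)^2 = 2^2 = 4
2^3 = 2 * 2^2 = 2 * 4 = 8
2^6 = (2^3)^2 = 8^2 = 64
2^12 = (2^6)^2 = 64^2 = 4096
2^24 = (2^12)^2 = 4096^2 = 16777216
2^25 = 2 * 2^24 = 2 * 16777216 = 33554432

Result: 33554432
Multiplications needed: 6 (6 lines after 2^1)

2^25 = 33554432. Using exponentiation by squaring, this requires 6 multiplications. The key idea: if the exponent is even, square the half-power; if odd, multiply by the base once.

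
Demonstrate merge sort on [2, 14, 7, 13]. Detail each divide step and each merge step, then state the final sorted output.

Merge sort trace:

Split: [2, 14, 7, 13] -> [2, 14] and [7, 13]
  Split: [2, 14] -> [2] and [14]
  Merge: [2] + [14] -> [2, 14]
  Split: [7, 13] -> [7] and [13]
  Merge: [7] + [13] -> [7, 13]
Merge: [2, 14] + [7, 13] -> [2, 7, 13, 14]

Final sorted array: [2, 7, 13, 14]

The merge sort proceeds by recursively splitting the array and merging sorted halves.
After all merges, the sorted array is [2, 7, 13, 14].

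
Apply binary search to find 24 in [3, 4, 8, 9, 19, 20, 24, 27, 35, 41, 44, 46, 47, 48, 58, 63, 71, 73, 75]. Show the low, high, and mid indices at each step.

Binary search for 24 in [3, 4, 8, 9, 19, 20, 24, 27, 35, 41, 44, 46, 47, 48, 58, 63, 71, 73, 75]:

lo=0, hi=18, mid=9, arr[mid]=41 -> 41 > 24, search left half
lo=0, hi=8, mid=4, arr[mid]=19 -> 19 < 24, search right half
lo=5, hi=8, mid=6, arr[mid]=24 -> Found target at index 6!

Binary search finds 24 at index 6 after 3 comparisons. The search repeatedly halves the search space by comparing with the middle element.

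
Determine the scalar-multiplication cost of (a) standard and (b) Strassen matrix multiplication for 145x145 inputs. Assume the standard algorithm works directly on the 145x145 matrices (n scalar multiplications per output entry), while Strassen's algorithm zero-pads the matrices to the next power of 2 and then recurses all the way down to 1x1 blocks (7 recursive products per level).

Matrix multiplication for 145x145 matrices:

Strassen's algorithm requires power-of-2 dimensions. Pad 145x145 to 256x256 (next power of 2).

Standard algorithm: 145^3 = 3048625 multiplications
Strassen's algorithm: 7^(log2(256)) = 7^8 = 5764801 multiplications
Difference: 3048625 - 5764801 = -2716176 (Strassen uses MORE here due to padding overhead — for small or just-over-power-of-2 n, padding can outweigh the per-level savings)

Standard: 3048625 multiplications (145^3). Strassen: 5764801 multiplications (7^8, after padding to 256x256). Strassen reduces 8 recursive multiplications to 7 at each level.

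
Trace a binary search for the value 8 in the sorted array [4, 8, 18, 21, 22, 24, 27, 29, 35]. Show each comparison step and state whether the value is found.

Binary search for 8 in [4, 8, 18, 21, 22, 24, 27, 29, 35]:

lo=0, hi=8, mid=4, arr[mid]=22 -> 22 > 8, search left half
lo=0, hi=3, mid=1, arr[mid]=8 -> Found target at index 1!

Binary search finds 8 at index 1 after 2 comparisons. The search repeatedly halves the search space by comparing with the middle element.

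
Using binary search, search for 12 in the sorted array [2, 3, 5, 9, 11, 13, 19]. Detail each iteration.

Binary search for 12 in [2, 3, 5, 9, 11, 13, 19]:

lo=0, hi=6, mid=3, arr[mid]=9 -> 9 < 12, search right half
lo=4, hi=6, mid=5, arr[mid]=13 -> 13 > 12, search left half
lo=4, hi=4, mid=4, arr[mid]=11 -> 11 < 12, search right half
lo=5 > hi=4, target 12 not found

Binary search determines that 12 is not in the array after 3 comparisons. The search space was exhausted without finding the target.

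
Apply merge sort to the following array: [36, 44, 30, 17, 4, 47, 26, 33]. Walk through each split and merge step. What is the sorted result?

Merge sort trace:

Split: [36, 44, 30, 17, 4, 47, 26, 33] -> [36, 44, 30, 17] and [4, 47, 26, 33]
  Split: [36, 44, 30, 17] -> [36, 44] and [30, 17]
    Split: [36, 44] -> [36] and [44]
    Merge: [36] + [44] -> [36, 44]
    Split: [30, 17] -> [30] and [17]
    Merge: [30] + [17] -> [17, 30]
  Merge: [36, 44] + [17, 30] -> [17, 30, 36, 44]
  Split: [4, 47, 26, 33] -> [4, 47] and [26, 33]
    Split: [4, 47] -> [4] and [47]
    Merge: [4] + [47] -> [4, 47]
    Split: [26, 33] -> [26] and [33]
    Merge: [26] + [33] -> [26, 33]
  Merge: [4, 47] + [26, 33] -> [4, 26, 33, 47]
Merge: [17, 30, 36, 44] + [4, 26, 33, 47] -> [4, 17, 26, 30, 33, 36, 44, 47]

Final sorted array: [4, 17, 26, 30, 33, 36, 44, 47]

The merge sort proceeds by recursively splitting the array and merging sorted halves.
After all merges, the sorted array is [4, 17, 26, 30, 33, 36, 44, 47].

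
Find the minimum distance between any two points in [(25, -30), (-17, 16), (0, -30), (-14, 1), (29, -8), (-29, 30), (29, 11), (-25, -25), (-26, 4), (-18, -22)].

Computing all pairwise distances among 10 points:

d((25, -30), (-17, 16)) = 62.2896
d((25, -30), (0, -30)) = 25.0
d((25, -30), (-14, 1)) = 49.8197
d((25, -30), (29, -8)) = 22.3607
d((25, -30), (-29, 30)) = 80.7217
d((25, -30), (29, 11)) = 41.1947
d((25, -30), (-25, -25)) = 50.2494
d((25, -30), (-26, 4)) = 61.2944
d((25, -30), (-18, -22)) = 43.7379
d((-17, 16), (0, -30)) = 49.0408
d((-17, 16), (-14, 1)) = 15.2971
d((-17, 16), (29, -8)) = 51.8845
d((-17, 16), (-29, 30)) = 18.4391
d((-17, 16), (29, 11)) = 46.2709
d((-17, 16), (-25, -25)) = 41.7732
d((-17, 16), (-26, 4)) = 15.0
d((-17, 16), (-18, -22)) = 38.0132
d((0, -30), (-14, 1)) = 34.0147
d((0, -30), (29, -8)) = 36.4005
d((0, -30), (-29, 30)) = 66.6408
d((0, -30), (29, 11)) = 50.2195
d((0, -30), (-25, -25)) = 25.4951
d((0, -30), (-26, 4)) = 42.8019
d((0, -30), (-18, -22)) = 19.6977
d((-14, 1), (29, -8)) = 43.9318
d((-14, 1), (-29, 30)) = 32.6497
d((-14, 1), (29, 11)) = 44.1475
d((-14, 1), (-25, -25)) = 28.2312
d((-14, 1), (-26, 4)) = 12.3693
d((-14, 1), (-18, -22)) = 23.3452
d((29, -8), (-29, 30)) = 69.3397
d((29, -8), (29, 11)) = 19.0
d((29, -8), (-25, -25)) = 56.6127
d((29, -8), (-26, 4)) = 56.2939
d((29, -8), (-18, -22)) = 49.0408
d((-29, 30), (29, 11)) = 61.0328
d((-29, 30), (-25, -25)) = 55.1453
d((-29, 30), (-26, 4)) = 26.1725
d((-29, 30), (-18, -22)) = 53.1507
d((29, 11), (-25, -25)) = 64.8999
d((29, 11), (-26, 4)) = 55.4437
d((29, 11), (-18, -22)) = 57.4282
d((-25, -25), (-26, 4)) = 29.0172
d((-25, -25), (-18, -22)) = 7.6158 <-- minimum
d((-26, 4), (-18, -22)) = 27.2029

Closest pair: (-25, -25) and (-18, -22) with distance 7.6158

The closest pair is (-25, -25) and (-18, -22) with Euclidean distance 7.6158. For 10 points, brute-force pairwise comparison is shown above. For large n, the divide-and-conquer algorithm (sort by x, recurse on halves, check the dividing strip) achieves O(n log n).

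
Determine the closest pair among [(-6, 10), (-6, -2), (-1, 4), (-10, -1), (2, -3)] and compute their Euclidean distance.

Computing all pairwise distances among 5 points:

d((-6, 10), (-6, -2)) = 12.0
d((-6, 10), (-1, 4)) = 7.8102
d((-6, 10), (-10, -1)) = 11.7047
d((-6, 10), (2, -3)) = 15.2643
d((-6, -2), (-1, 4)) = 7.8102
d((-6, -2), (-10, -1)) = 4.1231 <-- minimum
d((-6, -2), (2, -3)) = 8.0623
d((-1, 4), (-10, -1)) = 10.2956
d((-1, 4), (2, -3)) = 7.6158
d((-10, -1), (2, -3)) = 12.1655

Closest pair: (-6, -2) and (-10, -1) with distance 4.1231

The closest pair is (-6, -2) and (-10, -1) with Euclidean distance 4.1231. For 5 points, brute-force pairwise comparison is shown above. For large n, the divide-and-conquer algorithm (sort by x, recurse on halves, check the dividing strip) achieves O(n log n).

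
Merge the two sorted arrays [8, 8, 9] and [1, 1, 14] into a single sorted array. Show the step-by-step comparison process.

Merging process:

Compare 8 vs 1: take 1 from right. Merged: [1]
Compare 8 vs 1: take 1 from right. Merged: [1, 1]
Compare 8 vs 14: take 8 from left. Merged: [1, 1, 8]
Compare 8 vs 14: take 8 from left. Merged: [1, 1, 8, 8]
Compare 9 vs 14: take 9 from left. Merged: [1, 1, 8, 8, 9]
Append remaining from right: [14]. Merged: [1, 1, 8, 8, 9, 14]

Final merged array: [1, 1, 8, 8, 9, 14]
Total comparisons: 5

The merged array is [1, 1, 8, 8, 9, 14], requiring 5 comparisons. The merge step runs in O(n) time where n is the total number of elements.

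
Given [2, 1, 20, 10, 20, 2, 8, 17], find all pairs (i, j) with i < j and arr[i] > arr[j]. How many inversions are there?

Finding inversions in [2, 1, 20, 10, 20, 2, 8, 17]:

(0, 1): arr[0]=2 > arr[1]=1
(2, 3): arr[2]=20 > arr[3]=10
(2, 5): arr[2]=20 > arr[5]=2
(2, 6): arr[2]=20 > arr[6]=8
(2, 7): arr[2]=20 > arr[7]=17
(3, 5): arr[3]=10 > arr[5]=2
(3, 6): arr[3]=10 > arr[6]=8
(4, 5): arr[4]=20 > arr[5]=2
(4, 6): arr[4]=20 > arr[6]=8
(4, 7): arr[4]=20 > arr[7]=17

Total inversions: 10

The array has 10 inversion(s): (0,1), (2,3), (2,5), (2,6), (2,7), (3,5), (3,6), (4,5), (4,6), (4,7). Each pair (i,j) satisfies i < j and arr[i] > arr[j].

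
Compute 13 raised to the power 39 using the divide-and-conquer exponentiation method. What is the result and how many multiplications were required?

Computing 13^39 by squaring (build up from 13^1; each line after the first costs one multiplication):

13^1 = 13
13^2 = (13^1)^2 = 13^2 = 169
13^4 = (13^2)^2 = 169^2 = 28561
13^8 = (13^4)^2 = 28561^2 = 815730721
13^9 = 13 * 13^8 = 13 * 815730721 = 10604499373
13^18 = (13^9)^2 = 10604499373^2 = 112455406951957393129
13^19 = 13 * 13^18 = 13 * 112455406951957393129 = 1461920290375446110677
13^38 = (13^19)^2 = 1461920290375446110677^2 = 2137210935411428674141543654682486133398329
13^39 = 13 * 13^38 = 13 * 2137210935411428674141543654682486133398329 = 27783742160348572763840067510872319734178277

Result: 27783742160348572763840067510872319734178277
Multiplications needed: 8 (8 lines after 13^1)

13^39 = 27783742160348572763840067510872319734178277. Using exponentiation by squaring, this requires 8 multiplications. The key idea: if the exponent is even, square the half-power; if odd, multiply by the base once.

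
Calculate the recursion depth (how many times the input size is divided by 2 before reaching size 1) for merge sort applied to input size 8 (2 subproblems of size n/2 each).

For divide and conquer with division factor 2:

Problem sizes at each level:
Level 0: 8
Level 1: 4
Level 2: 2
Level 3: 1

The root is level 0 and the size-1 base case is level 3 (the tree spans levels 0 through 3, i.e. 4 levels counting the root), so the depth is the number of divisions: log_2(8) = 3

The recursion tree depth is log_2(8) = 3. At each level, the problem size is divided by 2, so it takes 3 divisions to reduce to a base case of size 1. The algorithm makes 2 recursive calls at each level.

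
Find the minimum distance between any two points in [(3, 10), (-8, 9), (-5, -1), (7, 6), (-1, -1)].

Computing all pairwise distances among 5 points:

d((3, 10), (-8, 9)) = 11.0454
d((3, 10), (-5, -1)) = 13.6015
d((3, 10), (7, 6)) = 5.6569
d((3, 10), (-1, -1)) = 11.7047
d((-8, 9), (-5, -1)) = 10.4403
d((-8, 9), (7, 6)) = 15.2971
d((-8, 9), (-1, -1)) = 12.2066
d((-5, -1), (7, 6)) = 13.8924
d((-5, -1), (-1, -1)) = 4.0 <-- minimum
d((7, 6), (-1, -1)) = 10.6301

Closest pair: (-5, -1) and (-1, -1) with distance 4.0

The closest pair is (-5, -1) and (-1, -1) with Euclidean distance 4.0. For 5 points, brute-force pairwise comparison is shown above. For large n, the divide-and-conquer algorithm (sort by x, recurse on halves, check the dividing strip) achieves O(n log n).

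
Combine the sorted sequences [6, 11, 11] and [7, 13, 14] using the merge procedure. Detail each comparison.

Merging process:

Compare 6 vs 7: take 6 from left. Merged: [6]
Compare 11 vs 7: take 7 from right. Merged: [6, 7]
Compare 11 vs 13: take 11 from left. Merged: [6, 7, 11]
Compare 11 vs 13: take 11 from left. Merged: [6, 7, 11, 11]
Append remaining from right: [13, 14]. Merged: [6, 7, 11, 11, 13, 14]

Final merged array: [6, 7, 11, 11, 13, 14]
Total comparisons: 4

The merged array is [6, 7, 11, 11, 13, 14], requiring 4 comparisons. The merge step runs in O(n) time where n is the total number of elements.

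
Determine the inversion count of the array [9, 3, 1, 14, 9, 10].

Finding inversions in [9, 3, 1, 14, 9, 10]:

(0, 1): arr[0]=9 > arr[1]=3
(0, 2): arr[0]=9 > arr[2]=1
(1, 2): arr[1]=3 > arr[2]=1
(3, 4): arr[3]=14 > arr[4]=9
(3, 5): arr[3]=14 > arr[5]=10

Total inversions: 5

The array has 5 inversion(s): (0,1), (0,2), (1,2), (3,4), (3,5). Each pair (i,j) satisfies i < j and arr[i] > arr[j].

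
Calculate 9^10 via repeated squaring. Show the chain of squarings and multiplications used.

Computing 9^10 by squaring (build up from 9^1; each line after the first costs one multiplication):

9^1 = 9
9^2 = (9^1)^2 = 9^2 = 81
9^4 = (9^2)^2 = 81^2 = 6561
9^5 = 9 * 9^4 = 9 * 6561 = 59049
9^10 = (9^5)^2 = 59049^2 = 3486784401

Result: 3486784401
Multiplications needed: 4 (4 lines after 9^1)

9^10 = 3486784401. Using exponentiation by squaring, this requires 4 multiplications. The key idea: if the exponent is even, square the half-power; if odd, multiply by the base once.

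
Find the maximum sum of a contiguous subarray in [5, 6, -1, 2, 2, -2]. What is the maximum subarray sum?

Using Kadane's algorithm on [5, 6, -1, 2, 2, -2]:

Scanning through the array:
Position 1 (value 6): max_ending_here = 11, max_so_far = 11
Position 2 (value -1): max_ending_here = 10, max_so_far = 11
Position 3 (value 2): max_ending_here = 12, max_so_far = 12
Position 4 (value 2): max_ending_here = 14, max_so_far = 14
Position 5 (value -2): max_ending_here = 12, max_so_far = 14

Maximum subarray: [5, 6, -1, 2, 2]
Maximum sum: 14

The maximum subarray is [5, 6, -1, 2, 2] with sum 14. This subarray runs from index 0 to index 4.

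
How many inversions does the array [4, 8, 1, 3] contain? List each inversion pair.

Finding inversions in [4, 8, 1, 3]:

(0, 2): arr[0]=4 > arr[2]=1
(0, 3): arr[0]=4 > arr[3]=3
(1, 2): arr[1]=8 > arr[2]=1
(1, 3): arr[1]=8 > arr[3]=3

Total inversions: 4

The array has 4 inversion(s): (0,2), (0,3), (1,2), (1,3). Each pair (i,j) satisfies i < j and arr[i] > arr[j].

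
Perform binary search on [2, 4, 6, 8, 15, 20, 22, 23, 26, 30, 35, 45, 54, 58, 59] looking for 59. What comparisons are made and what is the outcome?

Binary search for 59 in [2, 4, 6, 8, 15, 20, 22, 23, 26, 30, 35, 45, 54, 58, 59]:

lo=0, hi=14, mid=7, arr[mid]=23 -> 23 < 59, search right half
lo=8, hi=14, mid=11, arr[mid]=45 -> 45 < 59, search right half
lo=12, hi=14, mid=13, arr[mid]=58 -> 58 < 59, search right half
lo=14, hi=14, mid=14, arr[mid]=59 -> Found target at index 14!

Binary search finds 59 at index 14 after 4 comparisons. The search repeatedly halves the search space by comparing with the middle element.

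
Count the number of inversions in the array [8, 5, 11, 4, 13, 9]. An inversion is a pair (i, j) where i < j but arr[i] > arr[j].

Finding inversions in [8, 5, 11, 4, 13, 9]:

(0, 1): arr[0]=8 > arr[1]=5
(0, 3): arr[0]=8 > arr[3]=4
(1, 3): arr[1]=5 > arr[3]=4
(2, 3): arr[2]=11 > arr[3]=4
(2, 5): arr[2]=11 > arr[5]=9
(4, 5): arr[4]=13 > arr[5]=9

Total inversions: 6

The array has 6 inversion(s): (0,1), (0,3), (1,3), (2,3), (2,5), (4,5). Each pair (i,j) satisfies i < j and arr[i] > arr[j].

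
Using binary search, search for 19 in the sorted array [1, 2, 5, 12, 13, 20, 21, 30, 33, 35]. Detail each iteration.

Binary search for 19 in [1, 2, 5, 12, 13, 20, 21, 30, 33, 35]:

lo=0, hi=9, mid=4, arr[mid]=13 -> 13 < 19, search right half
lo=5, hi=9, mid=7, arr[mid]=30 -> 30 > 19, search left half
lo=5, hi=6, mid=5, arr[mid]=20 -> 20 > 19, search left half
lo=5 > hi=4, target 19 not found

Binary search determines that 19 is not in the array after 3 comparisons. The search space was exhausted without finding the target.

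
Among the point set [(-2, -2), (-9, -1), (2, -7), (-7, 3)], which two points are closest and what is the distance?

Computing all pairwise distances among 4 points:

d((-2, -2), (-9, -1)) = 7.0711
d((-2, -2), (2, -7)) = 6.4031
d((-2, -2), (-7, 3)) = 7.0711
d((-9, -1), (2, -7)) = 12.53
d((-9, -1), (-7, 3)) = 4.4721 <-- minimum
d((2, -7), (-7, 3)) = 13.4536

Closest pair: (-9, -1) and (-7, 3) with distance 4.4721

The closest pair is (-9, -1) and (-7, 3) with Euclidean distance 4.4721. For 4 points, brute-force pairwise comparison is shown above. For large n, the divide-and-conquer algorithm (sort by x, recurse on halves, check the dividing strip) achieves O(n log n).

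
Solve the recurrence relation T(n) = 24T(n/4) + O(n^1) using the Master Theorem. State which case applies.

Master Theorem for T(n) = 24T(n/4) + O(n^1):

a = 24, b = 4, c = 1
log_b(a) = log_4(24) = 2.2925

Case 1: c = 1 < log_4(24) = 2.2925
T(n) = O(n^(log_4 24))

For T(n) = 24T(n/4) + O(n^1): log_4(24) = 2.2925. This is Case 1 of the Master Theorem (c < log_b(a), work dominated by leaves), giving O(n^(log_4 24)).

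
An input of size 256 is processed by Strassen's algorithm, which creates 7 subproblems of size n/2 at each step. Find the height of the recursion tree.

For divide and conquer with division factor 2:

Problem sizes at each level:
Level 0: 256
Level 1: 128
Level 2: 64
Level 3: 32
Level 4: 16
Level 5: 8
Level 6: 4
Level 7: 2
Level 8: 1

The root is level 0 and the size-1 base case is level 8 (the tree spans levels 0 through 8, i.e. 9 levels counting the root), so the depth is the number of divisions: log_2(256) = 8

The recursion tree depth is log_2(256) = 8. At each level, the problem size is divided by 2, so it takes 8 divisions to reduce to a base case of size 1. The algorithm makes 7 recursive calls at each level.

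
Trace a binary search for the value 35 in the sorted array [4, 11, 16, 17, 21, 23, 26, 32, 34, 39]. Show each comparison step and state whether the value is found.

Binary search for 35 in [4, 11, 16, 17, 21, 23, 26, 32, 34, 39]:

lo=0, hi=9, mid=4, arr[mid]=21 -> 21 < 35, search right half
lo=5, hi=9, mid=7, arr[mid]=32 -> 32 < 35, search right half
lo=8, hi=9, mid=8, arr[mid]=34 -> 34 < 35, search right half
lo=9, hi=9, mid=9, arr[mid]=39 -> 39 > 35, search left half
lo=9 > hi=8, target 35 not found

Binary search determines that 35 is not in the array after 4 comparisons. The search space was exhausted without finding the target.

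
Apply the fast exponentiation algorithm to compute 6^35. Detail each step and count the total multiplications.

Computing 6^35 by squaring (build up from 6^1; each line after the first costs one multiplication):

6^1 = 6
6^2 = (6^1)^2 = 6^2 = 36
6^4 = (6^2)^2 = 36^2 = 1296
6^8 = (6^4)^2 = 1296^2 = 1679616
6^16 = (6^8)^2 = 1679616^2 = 2821109907456
6^17 = 6 * 6^16 = 6 * 2821109907456 = 16926659444736
6^34 = (6^17)^2 = 16926659444736^2 = 286511799958070431838109696
6^35 = 6 * 6^34 = 6 * 286511799958070431838109696 = 1719070799748422591028658176

Result: 1719070799748422591028658176
Multiplications needed: 7 (7 lines after 6^1)

6^35 = 1719070799748422591028658176. Using exponentiation by squaring, this requires 7 multiplications. The key idea: if the exponent is even, square the half-power; if odd, multiply by the base once.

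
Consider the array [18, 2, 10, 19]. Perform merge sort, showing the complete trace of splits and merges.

Merge sort trace:

Split: [18, 2, 10, 19] -> [18, 2] and [10, 19]
  Split: [18, 2] -> [18] and [2]
  Merge: [18] + [2] -> [2, 18]
  Split: [10, 19] -> [10] and [19]
  Merge: [10] + [19] -> [10, 19]
Merge: [2, 18] + [10, 19] -> [2, 10, 18, 19]

Final sorted array: [2, 10, 18, 19]

The merge sort proceeds by recursively splitting the array and merging sorted halves.
After all merges, the sorted array is [2, 10, 18, 19].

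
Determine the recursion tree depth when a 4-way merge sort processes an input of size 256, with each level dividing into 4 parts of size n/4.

For divide and conquer with division factor 4:

Problem sizes at each level:
Level 0: 256
Level 1: 64
Level 2: 16
Level 3: 4
Level 4: 1

The root is level 0 and the size-1 base case is level 4 (the tree spans levels 0 through 4, i.e. 5 levels counting the root), so the depth is the number of divisions: log_4(256) = 4

The recursion tree depth is log_4(256) = 4. At each level, the problem size is divided by 4, so it takes 4 divisions to reduce to a base case of size 1. The algorithm makes 4 recursive calls at each level.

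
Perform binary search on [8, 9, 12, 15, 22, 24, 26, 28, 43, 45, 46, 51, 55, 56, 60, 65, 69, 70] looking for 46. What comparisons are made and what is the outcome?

Binary search for 46 in [8, 9, 12, 15, 22, 24, 26, 28, 43, 45, 46, 51, 55, 56, 60, 65, 69, 70]:

lo=0, hi=17, mid=8, arr[mid]=43 -> 43 < 46, search right half
lo=9, hi=17, mid=13, arr[mid]=56 -> 56 > 46, search left half
lo=9, hi=12, mid=10, arr[mid]=46 -> Found target at index 10!

Binary search finds 46 at index 10 after 3 comparisons. The search repeatedly halves the search space by comparing with the middle element.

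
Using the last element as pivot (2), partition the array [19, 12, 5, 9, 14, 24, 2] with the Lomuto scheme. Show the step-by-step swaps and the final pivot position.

Lomuto partition with pivot = 2:

Initial array: [19, 12, 5, 9, 14, 24, 2]

arr[0]=19 > 2: no swap
arr[1]=12 > 2: no swap
arr[2]=5 > 2: no swap
arr[3]=9 > 2: no swap
arr[4]=14 > 2: no swap
arr[5]=24 > 2: no swap

Place pivot at position 0: [2, 12, 5, 9, 14, 24, 19]
Pivot position: 0

After partitioning with pivot 2, the array becomes [2, 12, 5, 9, 14, 24, 19]. The pivot is placed at index 0. All elements to the left of the pivot are <= 2, and all elements to the right are > 2.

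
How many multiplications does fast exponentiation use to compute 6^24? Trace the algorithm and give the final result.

Computing 6^24 by squaring (build up from 6^1; each line after the first costs one multiplication):

6^1 = 6
6^2 = (6^1)^2 = 6^2 = 36
6^3 = 6 * 6^2 = 6 * 36 = 216
6^6 = (6^3)^2 = 216^2 = 46656
6^12 = (6^6)^2 = 46656^2 = 2176782336
6^24 = (6^12)^2 = 2176782336^2 = 4738381338321616896

Result: 4738381338321616896
Multiplications needed: 5 (5 lines after 6^1)

6^24 = 4738381338321616896. Using exponentiation by squaring, this requires 5 multiplications. The key idea: if the exponent is even, square the half-power; if odd, multiply by the base once.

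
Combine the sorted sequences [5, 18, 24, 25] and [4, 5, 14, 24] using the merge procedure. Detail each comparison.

Merging process:

Compare 5 vs 4: take 4 from right. Merged: [4]
Compare 5 vs 5: take 5 from left. Merged: [4, 5]
Compare 18 vs 5: take 5 from right. Merged: [4, 5, 5]
Compare 18 vs 14: take 14 from right. Merged: [4, 5, 5, 14]
Compare 18 vs 24: take 18 from left. Merged: [4, 5, 5, 14, 18]
Compare 24 vs 24: take 24 from left. Merged: [4, 5, 5, 14, 18, 24]
Compare 25 vs 24: take 24 from right. Merged: [4, 5, 5, 14, 18, 24, 24]
Append remaining from left: [25]. Merged: [4, 5, 5, 14, 18, 24, 24, 25]

Final merged array: [4, 5, 5, 14, 18, 24, 24, 25]
Total comparisons: 7

The merged array is [4, 5, 5, 14, 18, 24, 24, 25], requiring 7 comparisons. The merge step runs in O(n) time where n is the total number of elements.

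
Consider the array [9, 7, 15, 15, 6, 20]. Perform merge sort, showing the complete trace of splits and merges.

Merge sort trace:

Split: [9, 7, 15, 15, 6, 20] -> [9, 7, 15] and [15, 6, 20]
  Split: [9, 7, 15] -> [9] and [7, 15]
    Split: [7, 15] -> [7] and [15]
    Merge: [7] + [15] -> [7, 15]
  Merge: [9] + [7, 15] -> [7, 9, 15]
  Split: [15, 6, 20] -> [15] and [6, 20]
    Split: [6, 20] -> [6] and [20]
    Merge: [6] + [20] -> [6, 20]
  Merge: [15] + [6, 20] -> [6, 15, 20]
Merge: [7, 9, 15] + [6, 15, 20] -> [6, 7, 9, 15, 15, 20]

Final sorted array: [6, 7, 9, 15, 15, 20]

The merge sort proceeds by recursively splitting the array and merging sorted halves.
After all merges, the sorted array is [6, 7, 9, 15, 15, 20].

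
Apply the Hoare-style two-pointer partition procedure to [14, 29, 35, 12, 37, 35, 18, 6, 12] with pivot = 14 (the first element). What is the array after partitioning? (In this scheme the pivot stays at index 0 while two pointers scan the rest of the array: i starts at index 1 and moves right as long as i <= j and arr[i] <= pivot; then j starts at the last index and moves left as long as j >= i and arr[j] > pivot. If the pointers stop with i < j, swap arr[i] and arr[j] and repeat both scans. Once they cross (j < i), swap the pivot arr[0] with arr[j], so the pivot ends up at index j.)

Hoare-style two-pointer partition with pivot = 14:

Initial array: [14, 29, 35, 12, 37, 35, 18, 6, 12]

Pointers start at i = 1, j = 8.
i stops at index 1 (arr[1]=29 > 14), j stops at index 8 (arr[8]=12 <= 14): swap arr[1] and arr[8], array becomes [14, 12, 35, 12, 37, 35, 18, 6, 29]
i stops at index 2 (arr[2]=35 > 14), j stops at index 7 (arr[7]=6 <= 14): swap arr[2] and arr[7], array becomes [14, 12, 6, 12, 37, 35, 18, 35, 29]
i ends at 4, j ends at 3: the pointers have crossed (j < i), so scanning stops.

Swap pivot arr[0] with arr[3] to place pivot at position 3: [12, 12, 6, 14, 37, 35, 18, 35, 29]
Pivot position: 3

After partitioning with pivot 14, the array becomes [12, 12, 6, 14, 37, 35, 18, 35, 29]. The pivot is placed at index 3. All elements to the left of the pivot are <= 14, and all elements to the right are > 14.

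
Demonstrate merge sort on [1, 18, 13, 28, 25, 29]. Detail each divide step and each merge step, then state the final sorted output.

Merge sort trace:

Split: [1, 18, 13, 28, 25, 29] -> [1, 18, 13] and [28, 25, 29]
  Split: [1, 18, 13] -> [1] and [18, 13]
    Split: [18, 13] -> [18] and [13]
    Merge: [18] + [13] -> [13, 18]
  Merge: [1] + [13, 18] -> [1, 13, 18]
  Split: [28, 25, 29] -> [28] and [25, 29]
    Split: [25, 29] -> [25] and [29]
    Merge: [25] + [29] -> [25, 29]
  Merge: [28] + [25, 29] -> [25, 28, 29]
Merge: [1, 13, 18] + [25, 28, 29] -> [1, 13, 18, 25, 28, 29]

Final sorted array: [1, 13, 18, 25, 28, 29]

The merge sort proceeds by recursively splitting the array and merging sorted halves.
After all merges, the sorted array is [1, 13, 18, 25, 28, 29].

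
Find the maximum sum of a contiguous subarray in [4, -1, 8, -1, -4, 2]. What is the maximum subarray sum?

Using Kadane's algorithm on [4, -1, 8, -1, -4, 2]:

Scanning through the array:
Position 1 (value -1): max_ending_here = 3, max_so_far = 4
Position 2 (value 8): max_ending_here = 11, max_so_far = 11
Position 3 (value -1): max_ending_here = 10, max_so_far = 11
Position 4 (value -4): max_ending_here = 6, max_so_far = 11
Position 5 (value 2): max_ending_here = 8, max_so_far = 11

Maximum subarray: [4, -1, 8]
Maximum sum: 11

The maximum subarray is [4, -1, 8] with sum 11. This subarray runs from index 0 to index 2.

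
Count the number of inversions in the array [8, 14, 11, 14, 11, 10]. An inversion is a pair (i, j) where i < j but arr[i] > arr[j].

Finding inversions in [8, 14, 11, 14, 11, 10]:

(1, 2): arr[1]=14 > arr[2]=11
(1, 4): arr[1]=14 > arr[4]=11
(1, 5): arr[1]=14 > arr[5]=10
(2, 5): arr[2]=11 > arr[5]=10
(3, 4): arr[3]=14 > arr[4]=11
(3, 5): arr[3]=14 > arr[5]=10
(4, 5): arr[4]=11 > arr[5]=10

Total inversions: 7

The array has 7 inversion(s): (1,2), (1,4), (1,5), (2,5), (3,4), (3,5), (4,5). Each pair (i,j) satisfies i < j and arr[i] > arr[j].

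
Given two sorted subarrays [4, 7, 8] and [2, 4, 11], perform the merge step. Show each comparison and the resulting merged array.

Merging process:

Compare 4 vs 2: take 2 from right. Merged: [2]
Compare 4 vs 4: take 4 from left. Merged: [2, 4]
Compare 7 vs 4: take 4 from right. Merged: [2, 4, 4]
Compare 7 vs 11: take 7 from left. Merged: [2, 4, 4, 7]
Compare 8 vs 11: take 8 from left. Merged: [2, 4, 4, 7, 8]
Append remaining from right: [11]. Merged: [2, 4, 4, 7, 8, 11]

Final merged array: [2, 4, 4, 7, 8, 11]
Total comparisons: 5

The merged array is [2, 4, 4, 7, 8, 11], requiring 5 comparisons. The merge step runs in O(n) time where n is the total number of elements.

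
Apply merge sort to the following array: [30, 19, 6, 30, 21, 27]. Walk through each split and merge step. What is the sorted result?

Merge sort trace:

Split: [30, 19, 6, 30, 21, 27] -> [30, 19, 6] and [30, 21, 27]
  Split: [30, 19, 6] -> [30] and [19, 6]
    Split: [19, 6] -> [19] and [6]
    Merge: [19] + [6] -> [6, 19]
  Merge: [30] + [6, 19] -> [6, 19, 30]
  Split: [30, 21, 27] -> [30] and [21, 27]
    Split: [21, 27] -> [21] and [27]
    Merge: [21] + [27] -> [21, 27]
  Merge: [30] + [21, 27] -> [21, 27, 30]
Merge: [6, 19, 30] + [21, 27, 30] -> [6, 19, 21, 27, 30, 30]

Final sorted array: [6, 19, 21, 27, 30, 30]

The merge sort proceeds by recursively splitting the array and merging sorted halves.
After all merges, the sorted array is [6, 19, 21, 27, 30, 30].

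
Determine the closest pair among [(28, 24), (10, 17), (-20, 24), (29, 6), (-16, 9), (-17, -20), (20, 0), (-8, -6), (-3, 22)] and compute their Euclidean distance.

Computing all pairwise distances among 9 points:

d((28, 24), (10, 17)) = 19.3132
d((28, 24), (-20, 24)) = 48.0
d((28, 24), (29, 6)) = 18.0278
d((28, 24), (-16, 9)) = 46.4866
d((28, 24), (-17, -20)) = 62.9365
d((28, 24), (20, 0)) = 25.2982
d((28, 24), (-8, -6)) = 46.8615
d((28, 24), (-3, 22)) = 31.0644
d((10, 17), (-20, 24)) = 30.8058
d((10, 17), (29, 6)) = 21.9545
d((10, 17), (-16, 9)) = 27.2029
d((10, 17), (-17, -20)) = 45.8039
d((10, 17), (20, 0)) = 19.7231
d((10, 17), (-8, -6)) = 29.2062
d((10, 17), (-3, 22)) = 13.9284
d((-20, 24), (29, 6)) = 52.2015
d((-20, 24), (-16, 9)) = 15.5242
d((-20, 24), (-17, -20)) = 44.1022
d((-20, 24), (20, 0)) = 46.6476
d((-20, 24), (-8, -6)) = 32.311
d((-20, 24), (-3, 22)) = 17.1172
d((29, 6), (-16, 9)) = 45.0999
d((29, 6), (-17, -20)) = 52.8394
d((29, 6), (20, 0)) = 10.8167 <-- minimum
d((29, 6), (-8, -6)) = 38.8973
d((29, 6), (-3, 22)) = 35.7771
d((-16, 9), (-17, -20)) = 29.0172
d((-16, 9), (20, 0)) = 37.108
d((-16, 9), (-8, -6)) = 17.0
d((-16, 9), (-3, 22)) = 18.3848
d((-17, -20), (20, 0)) = 42.0595
d((-17, -20), (-8, -6)) = 16.6433
d((-17, -20), (-3, 22)) = 44.2719
d((20, 0), (-8, -6)) = 28.6356
d((20, 0), (-3, 22)) = 31.8277
d((-8, -6), (-3, 22)) = 28.4429

Closest pair: (29, 6) and (20, 0) with distance 10.8167

The closest pair is (29, 6) and (20, 0) with Euclidean distance 10.8167. For 9 points, brute-force pairwise comparison is shown above. For large n, the divide-and-conquer algorithm (sort by x, recurse on halves, check the dividing strip) achieves O(n log n).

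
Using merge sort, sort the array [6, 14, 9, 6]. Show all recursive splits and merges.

Merge sort trace:

Split: [6, 14, 9, 6] -> [6, 14] and [9, 6]
  Split: [6, 14] -> [6] and [14]
  Merge: [6] + [14] -> [6, 14]
  Split: [9, 6] -> [9] and [6]
  Merge: [9] + [6] -> [6, 9]
Merge: [6, 14] + [6, 9] -> [6, 6, 9, 14]

Final sorted array: [6, 6, 9, 14]

The merge sort proceeds by recursively splitting the array and merging sorted halves.
After all merges, the sorted array is [6, 6, 9, 14].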